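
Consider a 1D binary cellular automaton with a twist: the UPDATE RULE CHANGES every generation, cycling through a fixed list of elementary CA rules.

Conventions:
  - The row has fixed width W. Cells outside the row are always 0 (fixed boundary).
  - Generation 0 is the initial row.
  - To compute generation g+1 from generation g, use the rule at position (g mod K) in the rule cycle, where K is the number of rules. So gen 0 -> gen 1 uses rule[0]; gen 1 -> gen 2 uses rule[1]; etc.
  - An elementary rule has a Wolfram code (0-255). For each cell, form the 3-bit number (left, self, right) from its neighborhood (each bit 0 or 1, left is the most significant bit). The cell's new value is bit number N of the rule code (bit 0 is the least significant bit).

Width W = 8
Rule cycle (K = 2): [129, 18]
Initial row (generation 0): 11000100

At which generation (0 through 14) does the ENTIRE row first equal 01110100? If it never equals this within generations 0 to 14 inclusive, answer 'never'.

Answer: never

Derivation:
Gen 0: 11000100
Gen 1 (rule 129): 00010001
Gen 2 (rule 18): 00101010
Gen 3 (rule 129): 10000000
Gen 4 (rule 18): 01000000
Gen 5 (rule 129): 00011111
Gen 6 (rule 18): 00100000
Gen 7 (rule 129): 10001111
Gen 8 (rule 18): 01010000
Gen 9 (rule 129): 00000111
Gen 10 (rule 18): 00001000
Gen 11 (rule 129): 11100011
Gen 12 (rule 18): 00010100
Gen 13 (rule 129): 11000001
Gen 14 (rule 18): 00100010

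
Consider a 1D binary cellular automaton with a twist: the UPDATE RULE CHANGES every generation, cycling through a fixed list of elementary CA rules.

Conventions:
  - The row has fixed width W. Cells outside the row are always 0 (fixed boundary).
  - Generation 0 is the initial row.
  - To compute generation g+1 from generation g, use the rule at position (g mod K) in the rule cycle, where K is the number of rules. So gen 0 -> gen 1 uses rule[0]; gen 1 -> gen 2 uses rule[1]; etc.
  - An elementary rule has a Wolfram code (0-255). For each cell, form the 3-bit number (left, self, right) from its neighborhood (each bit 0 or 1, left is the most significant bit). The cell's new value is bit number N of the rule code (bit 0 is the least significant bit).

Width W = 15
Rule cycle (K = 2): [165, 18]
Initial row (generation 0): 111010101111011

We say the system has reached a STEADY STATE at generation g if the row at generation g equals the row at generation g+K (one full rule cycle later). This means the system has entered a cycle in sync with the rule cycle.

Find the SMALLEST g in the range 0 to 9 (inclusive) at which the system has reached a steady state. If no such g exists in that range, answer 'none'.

Gen 0: 111010101111011
Gen 1 (rule 165): 010111110110100
Gen 2 (rule 18): 100000000000010
Gen 3 (rule 165): 101111111111010
Gen 4 (rule 18): 000000000000001
Gen 5 (rule 165): 111111111111101
Gen 6 (rule 18): 000000000000000
Gen 7 (rule 165): 111111111111111
Gen 8 (rule 18): 000000000000000
Gen 9 (rule 165): 111111111111111
Gen 10 (rule 18): 000000000000000
Gen 11 (rule 165): 111111111111111

Answer: 6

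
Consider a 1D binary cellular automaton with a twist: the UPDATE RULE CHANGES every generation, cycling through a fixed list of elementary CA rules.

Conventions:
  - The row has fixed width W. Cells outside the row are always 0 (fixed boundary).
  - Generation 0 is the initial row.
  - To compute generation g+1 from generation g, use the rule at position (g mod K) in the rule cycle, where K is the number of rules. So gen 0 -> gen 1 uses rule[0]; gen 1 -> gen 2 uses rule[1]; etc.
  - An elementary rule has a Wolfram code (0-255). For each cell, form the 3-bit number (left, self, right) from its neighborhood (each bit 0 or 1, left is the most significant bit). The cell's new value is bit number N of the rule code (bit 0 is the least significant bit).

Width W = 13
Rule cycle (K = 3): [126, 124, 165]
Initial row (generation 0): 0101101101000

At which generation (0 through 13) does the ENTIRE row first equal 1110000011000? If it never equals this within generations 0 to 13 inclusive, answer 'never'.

Answer: 4

Derivation:
Gen 0: 0101101101000
Gen 1 (rule 126): 1111111111100
Gen 2 (rule 124): 1000000000110
Gen 3 (rule 165): 1011111110000
Gen 4 (rule 126): 1110000011000
Gen 5 (rule 124): 1011000011100
Gen 6 (rule 165): 1100011001001
Gen 7 (rule 126): 1110111111111
Gen 8 (rule 124): 1011100000001
Gen 9 (rule 165): 1101001111101
Gen 10 (rule 126): 1111111000111
Gen 11 (rule 124): 1000001100101
Gen 12 (rule 165): 1011100000111
Gen 13 (rule 126): 1110110001101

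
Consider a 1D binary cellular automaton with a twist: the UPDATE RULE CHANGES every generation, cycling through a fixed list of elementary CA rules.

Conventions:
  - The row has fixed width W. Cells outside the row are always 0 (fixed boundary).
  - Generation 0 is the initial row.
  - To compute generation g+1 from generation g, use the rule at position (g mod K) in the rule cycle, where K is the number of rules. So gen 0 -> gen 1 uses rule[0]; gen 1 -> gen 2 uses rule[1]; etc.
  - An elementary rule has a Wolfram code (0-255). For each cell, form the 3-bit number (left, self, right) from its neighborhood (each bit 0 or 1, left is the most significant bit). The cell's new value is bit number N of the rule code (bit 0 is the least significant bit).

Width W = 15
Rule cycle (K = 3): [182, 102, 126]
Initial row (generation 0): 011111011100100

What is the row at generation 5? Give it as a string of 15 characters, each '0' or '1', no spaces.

Gen 0: 011111011100100
Gen 1 (rule 182): 101110101011110
Gen 2 (rule 102): 110011111100010
Gen 3 (rule 126): 111110000110111
Gen 4 (rule 182): 011101001001010
Gen 5 (rule 102): 100111011011110

Answer: 100111011011110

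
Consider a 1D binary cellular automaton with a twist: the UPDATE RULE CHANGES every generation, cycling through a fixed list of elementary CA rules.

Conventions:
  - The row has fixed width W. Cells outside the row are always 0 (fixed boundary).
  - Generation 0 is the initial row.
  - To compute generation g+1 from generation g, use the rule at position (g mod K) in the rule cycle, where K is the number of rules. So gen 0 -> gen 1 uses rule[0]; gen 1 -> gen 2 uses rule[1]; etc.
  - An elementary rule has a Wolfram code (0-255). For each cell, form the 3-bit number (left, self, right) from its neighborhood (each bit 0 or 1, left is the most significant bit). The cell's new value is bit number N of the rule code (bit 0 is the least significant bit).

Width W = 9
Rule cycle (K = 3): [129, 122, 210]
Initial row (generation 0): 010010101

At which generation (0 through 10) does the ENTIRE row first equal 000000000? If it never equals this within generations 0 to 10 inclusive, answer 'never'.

Gen 0: 010010101
Gen 1 (rule 129): 000000000
Gen 2 (rule 122): 000000000
Gen 3 (rule 210): 000000000
Gen 4 (rule 129): 111111111
Gen 5 (rule 122): 100000001
Gen 6 (rule 210): 010000010
Gen 7 (rule 129): 000111000
Gen 8 (rule 122): 001101100
Gen 9 (rule 210): 010100110
Gen 10 (rule 129): 000000000

Answer: 1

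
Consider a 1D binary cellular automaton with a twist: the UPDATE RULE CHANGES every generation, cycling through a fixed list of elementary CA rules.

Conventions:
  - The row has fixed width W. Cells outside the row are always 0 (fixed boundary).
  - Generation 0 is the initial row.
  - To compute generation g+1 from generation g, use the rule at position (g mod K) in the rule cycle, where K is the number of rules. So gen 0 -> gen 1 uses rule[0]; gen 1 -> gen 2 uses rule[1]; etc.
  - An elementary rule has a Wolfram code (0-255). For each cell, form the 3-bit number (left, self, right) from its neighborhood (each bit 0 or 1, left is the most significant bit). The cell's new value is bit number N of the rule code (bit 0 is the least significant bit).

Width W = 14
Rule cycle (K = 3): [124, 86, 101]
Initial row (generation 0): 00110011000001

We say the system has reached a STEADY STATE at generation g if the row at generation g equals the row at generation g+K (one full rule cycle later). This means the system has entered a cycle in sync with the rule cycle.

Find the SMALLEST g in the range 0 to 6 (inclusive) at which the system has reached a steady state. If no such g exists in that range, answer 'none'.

Gen 0: 00110011000001
Gen 1 (rule 124): 00111011100001
Gen 2 (rule 86): 01001000110011
Gen 3 (rule 101): 01001010010001
Gen 4 (rule 124): 01101111011001
Gen 5 (rule 86): 10100001001111
Gen 6 (rule 101): 11101101000001
Gen 7 (rule 124): 10111111100001
Gen 8 (rule 86): 10000000110011
Gen 9 (rule 101): 10111110010001

Answer: none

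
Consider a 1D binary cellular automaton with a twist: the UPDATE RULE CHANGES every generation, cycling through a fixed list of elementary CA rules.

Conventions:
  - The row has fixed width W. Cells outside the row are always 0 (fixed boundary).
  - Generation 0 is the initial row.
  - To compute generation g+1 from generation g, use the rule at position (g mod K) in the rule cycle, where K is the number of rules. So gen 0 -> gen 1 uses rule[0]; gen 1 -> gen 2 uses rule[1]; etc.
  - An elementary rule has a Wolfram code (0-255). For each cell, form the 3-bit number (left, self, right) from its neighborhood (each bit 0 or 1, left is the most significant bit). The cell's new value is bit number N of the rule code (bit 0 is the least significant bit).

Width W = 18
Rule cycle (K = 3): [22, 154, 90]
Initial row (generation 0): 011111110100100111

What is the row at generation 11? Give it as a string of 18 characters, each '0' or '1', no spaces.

Answer: 001111101010100110

Derivation:
Gen 0: 011111110100100111
Gen 1 (rule 22): 100000000111111000
Gen 2 (rule 154): 010000001111110100
Gen 3 (rule 90): 101000011000010010
Gen 4 (rule 22): 101100100100111111
Gen 5 (rule 154): 001011011011111110
Gen 6 (rule 90): 010011011010000011
Gen 7 (rule 22): 111100000011000100
Gen 8 (rule 154): 111010000110101010
Gen 9 (rule 90): 101001001110000001
Gen 10 (rule 22): 101111110001000011
Gen 11 (rule 154): 001111101010100110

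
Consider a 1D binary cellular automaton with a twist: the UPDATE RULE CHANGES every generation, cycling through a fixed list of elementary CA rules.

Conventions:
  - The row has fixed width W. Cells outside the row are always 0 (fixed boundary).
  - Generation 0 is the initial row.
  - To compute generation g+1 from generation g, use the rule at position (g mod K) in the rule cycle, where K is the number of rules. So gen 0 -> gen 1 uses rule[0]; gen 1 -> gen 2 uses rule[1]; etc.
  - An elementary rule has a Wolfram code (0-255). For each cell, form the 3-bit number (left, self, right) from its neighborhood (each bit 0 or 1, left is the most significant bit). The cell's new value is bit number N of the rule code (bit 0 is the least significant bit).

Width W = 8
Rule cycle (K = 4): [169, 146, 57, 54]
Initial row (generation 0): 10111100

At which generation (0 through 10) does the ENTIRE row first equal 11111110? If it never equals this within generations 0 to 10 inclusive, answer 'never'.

Answer: never

Derivation:
Gen 0: 10111100
Gen 1 (rule 169): 01111001
Gen 2 (rule 146): 10110110
Gen 3 (rule 57): 01101101
Gen 4 (rule 54): 10010011
Gen 5 (rule 169): 00000010
Gen 6 (rule 146): 00000101
Gen 7 (rule 57): 11110010
Gen 8 (rule 54): 00001111
Gen 9 (rule 169): 11101110
Gen 10 (rule 146): 01000101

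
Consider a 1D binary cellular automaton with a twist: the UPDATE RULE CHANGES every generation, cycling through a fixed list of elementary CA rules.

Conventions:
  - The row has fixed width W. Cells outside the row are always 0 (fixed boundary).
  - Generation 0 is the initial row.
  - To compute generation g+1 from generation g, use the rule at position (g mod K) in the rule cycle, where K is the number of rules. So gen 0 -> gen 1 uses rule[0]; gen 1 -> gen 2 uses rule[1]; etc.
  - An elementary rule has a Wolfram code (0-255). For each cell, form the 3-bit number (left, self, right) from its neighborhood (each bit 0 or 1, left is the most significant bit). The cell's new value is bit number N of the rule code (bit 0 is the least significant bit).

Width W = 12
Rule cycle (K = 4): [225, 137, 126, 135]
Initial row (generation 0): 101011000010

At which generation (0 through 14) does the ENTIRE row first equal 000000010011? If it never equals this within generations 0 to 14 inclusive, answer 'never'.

Gen 0: 101011000010
Gen 1 (rule 225): 010101011000
Gen 2 (rule 137): 000000010011
Gen 3 (rule 126): 000000111111
Gen 4 (rule 135): 111111011110
Gen 5 (rule 225): 011111101110
Gen 6 (rule 137): 011111001100
Gen 7 (rule 126): 110001111110
Gen 8 (rule 135): 000110111100
Gen 9 (rule 225): 110011011101
Gen 10 (rule 137): 100010011000
Gen 11 (rule 126): 110111111100
Gen 12 (rule 135): 000011111001
Gen 13 (rule 225): 111001111000
Gen 14 (rule 137): 110001110011

Answer: 2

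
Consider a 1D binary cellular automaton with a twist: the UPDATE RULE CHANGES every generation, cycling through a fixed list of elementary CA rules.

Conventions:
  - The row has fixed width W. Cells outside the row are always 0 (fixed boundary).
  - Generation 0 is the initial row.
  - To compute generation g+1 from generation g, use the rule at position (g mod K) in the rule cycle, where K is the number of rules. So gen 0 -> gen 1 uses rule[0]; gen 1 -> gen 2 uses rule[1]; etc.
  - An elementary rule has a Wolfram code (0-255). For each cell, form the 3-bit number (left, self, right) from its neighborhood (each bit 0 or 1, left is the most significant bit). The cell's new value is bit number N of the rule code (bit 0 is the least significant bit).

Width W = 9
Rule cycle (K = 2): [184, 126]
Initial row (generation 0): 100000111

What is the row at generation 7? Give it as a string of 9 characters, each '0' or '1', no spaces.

Answer: 010011110

Derivation:
Gen 0: 100000111
Gen 1 (rule 184): 010000110
Gen 2 (rule 126): 111001111
Gen 3 (rule 184): 110101110
Gen 4 (rule 126): 111111011
Gen 5 (rule 184): 111110110
Gen 6 (rule 126): 100011111
Gen 7 (rule 184): 010011110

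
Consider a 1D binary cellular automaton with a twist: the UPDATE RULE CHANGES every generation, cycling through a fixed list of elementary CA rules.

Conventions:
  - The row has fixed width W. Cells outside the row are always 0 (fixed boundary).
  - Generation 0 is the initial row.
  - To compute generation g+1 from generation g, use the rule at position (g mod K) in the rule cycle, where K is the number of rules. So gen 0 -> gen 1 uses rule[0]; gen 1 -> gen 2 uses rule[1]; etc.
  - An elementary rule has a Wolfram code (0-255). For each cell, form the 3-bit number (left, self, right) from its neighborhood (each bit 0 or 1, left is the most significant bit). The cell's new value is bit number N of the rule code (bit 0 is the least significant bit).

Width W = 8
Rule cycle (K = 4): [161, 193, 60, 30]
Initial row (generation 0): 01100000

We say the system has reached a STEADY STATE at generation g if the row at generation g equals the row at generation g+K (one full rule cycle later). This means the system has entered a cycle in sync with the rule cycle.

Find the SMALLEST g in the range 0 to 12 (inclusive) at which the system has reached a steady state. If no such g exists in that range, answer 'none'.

Answer: none

Derivation:
Gen 0: 01100000
Gen 1 (rule 161): 00001111
Gen 2 (rule 193): 11100111
Gen 3 (rule 60): 10010100
Gen 4 (rule 30): 11110110
Gen 5 (rule 161): 01101000
Gen 6 (rule 193): 00100011
Gen 7 (rule 60): 00110010
Gen 8 (rule 30): 01101111
Gen 9 (rule 161): 00010110
Gen 10 (rule 193): 11000010
Gen 11 (rule 60): 10100011
Gen 12 (rule 30): 10110110
Gen 13 (rule 161): 01001000
Gen 14 (rule 193): 00000011
Gen 15 (rule 60): 00000010
Gen 16 (rule 30): 00000111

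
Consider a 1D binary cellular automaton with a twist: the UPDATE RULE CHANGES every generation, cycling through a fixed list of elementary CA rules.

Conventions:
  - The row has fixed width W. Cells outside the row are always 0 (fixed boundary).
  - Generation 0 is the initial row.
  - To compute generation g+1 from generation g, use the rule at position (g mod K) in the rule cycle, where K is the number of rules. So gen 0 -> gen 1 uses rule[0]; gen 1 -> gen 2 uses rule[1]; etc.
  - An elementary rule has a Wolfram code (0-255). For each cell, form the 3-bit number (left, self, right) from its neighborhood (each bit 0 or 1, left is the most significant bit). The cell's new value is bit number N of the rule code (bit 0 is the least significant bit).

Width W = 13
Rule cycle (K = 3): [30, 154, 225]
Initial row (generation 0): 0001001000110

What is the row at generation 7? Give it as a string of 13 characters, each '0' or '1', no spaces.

Answer: 1101001101001

Derivation:
Gen 0: 0001001000110
Gen 1 (rule 30): 0011111101101
Gen 2 (rule 154): 0111111001000
Gen 3 (rule 225): 0011111000011
Gen 4 (rule 30): 0110000100110
Gen 5 (rule 154): 1101001011101
Gen 6 (rule 225): 0110000101110
Gen 7 (rule 30): 1101001101001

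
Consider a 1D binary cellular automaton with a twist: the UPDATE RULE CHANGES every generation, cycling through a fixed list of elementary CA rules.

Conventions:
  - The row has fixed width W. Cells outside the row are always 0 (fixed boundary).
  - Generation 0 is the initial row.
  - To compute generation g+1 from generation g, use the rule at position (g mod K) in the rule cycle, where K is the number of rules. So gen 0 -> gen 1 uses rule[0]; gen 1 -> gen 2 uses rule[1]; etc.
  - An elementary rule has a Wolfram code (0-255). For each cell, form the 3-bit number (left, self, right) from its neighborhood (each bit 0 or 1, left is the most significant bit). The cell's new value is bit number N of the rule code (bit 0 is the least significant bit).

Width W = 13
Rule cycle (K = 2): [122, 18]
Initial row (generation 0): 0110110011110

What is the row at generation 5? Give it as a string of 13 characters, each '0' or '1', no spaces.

Answer: 0000001010010

Derivation:
Gen 0: 0110110011110
Gen 1 (rule 122): 1111111110011
Gen 2 (rule 18): 0000000001100
Gen 3 (rule 122): 0000000011110
Gen 4 (rule 18): 0000000100001
Gen 5 (rule 122): 0000001010010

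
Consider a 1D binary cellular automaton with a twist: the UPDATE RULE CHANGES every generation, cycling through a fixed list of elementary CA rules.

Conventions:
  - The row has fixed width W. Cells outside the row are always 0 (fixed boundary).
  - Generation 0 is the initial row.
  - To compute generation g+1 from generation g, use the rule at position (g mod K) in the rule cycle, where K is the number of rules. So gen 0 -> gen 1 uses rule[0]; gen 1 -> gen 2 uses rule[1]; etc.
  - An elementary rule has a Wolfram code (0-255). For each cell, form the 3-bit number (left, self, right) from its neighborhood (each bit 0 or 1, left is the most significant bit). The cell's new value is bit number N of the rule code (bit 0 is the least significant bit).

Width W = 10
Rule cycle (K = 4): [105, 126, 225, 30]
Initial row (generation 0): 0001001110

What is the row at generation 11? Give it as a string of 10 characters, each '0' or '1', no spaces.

Gen 0: 0001001110
Gen 1 (rule 105): 1100001010
Gen 2 (rule 126): 1110011111
Gen 3 (rule 225): 0110001111
Gen 4 (rule 30): 1101011000
Gen 5 (rule 105): 1110111011
Gen 6 (rule 126): 1011101111
Gen 7 (rule 225): 0101110111
Gen 8 (rule 30): 1101000100
Gen 9 (rule 105): 1110010001
Gen 10 (rule 126): 1011111011
Gen 11 (rule 225): 0101111101

Answer: 0101111101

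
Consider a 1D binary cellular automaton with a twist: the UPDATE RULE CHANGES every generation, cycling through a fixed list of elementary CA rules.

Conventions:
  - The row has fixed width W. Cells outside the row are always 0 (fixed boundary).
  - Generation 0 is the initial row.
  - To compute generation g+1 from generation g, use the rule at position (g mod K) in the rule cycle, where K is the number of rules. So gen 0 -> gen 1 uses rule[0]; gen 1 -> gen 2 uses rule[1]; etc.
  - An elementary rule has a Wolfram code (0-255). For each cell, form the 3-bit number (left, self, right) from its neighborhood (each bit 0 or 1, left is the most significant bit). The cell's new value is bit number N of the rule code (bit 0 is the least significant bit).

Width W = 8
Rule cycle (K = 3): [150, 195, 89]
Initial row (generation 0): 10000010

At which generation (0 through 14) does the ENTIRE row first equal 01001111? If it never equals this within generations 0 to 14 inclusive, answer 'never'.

Answer: 7

Derivation:
Gen 0: 10000010
Gen 1 (rule 150): 11000111
Gen 2 (rule 195): 01011011
Gen 3 (rule 89): 00011011
Gen 4 (rule 150): 00100000
Gen 5 (rule 195): 11001111
Gen 6 (rule 89): 11101001
Gen 7 (rule 150): 01001111
Gen 8 (rule 195): 10010111
Gen 9 (rule 89): 01000101
Gen 10 (rule 150): 11101101
Gen 11 (rule 195): 01100100
Gen 12 (rule 89): 01110011
Gen 13 (rule 150): 10101100
Gen 14 (rule 195): 00000101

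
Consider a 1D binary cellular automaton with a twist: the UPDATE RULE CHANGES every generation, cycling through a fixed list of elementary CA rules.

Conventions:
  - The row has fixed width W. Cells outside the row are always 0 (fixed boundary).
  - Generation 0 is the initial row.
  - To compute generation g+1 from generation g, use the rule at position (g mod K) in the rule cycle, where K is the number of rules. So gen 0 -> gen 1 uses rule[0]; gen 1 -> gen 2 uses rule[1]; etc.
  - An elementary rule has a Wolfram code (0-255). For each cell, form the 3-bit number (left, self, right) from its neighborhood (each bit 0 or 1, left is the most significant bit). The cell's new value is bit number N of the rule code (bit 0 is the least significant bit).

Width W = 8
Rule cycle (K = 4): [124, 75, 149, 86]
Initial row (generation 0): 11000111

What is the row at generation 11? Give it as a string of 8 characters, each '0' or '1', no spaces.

Answer: 00111101

Derivation:
Gen 0: 11000111
Gen 1 (rule 124): 11100101
Gen 2 (rule 75): 10101000
Gen 3 (rule 149): 10101111
Gen 4 (rule 86): 10100001
Gen 5 (rule 124): 11110001
Gen 6 (rule 75): 10010110
Gen 7 (rule 149): 11010001
Gen 8 (rule 86): 01011011
Gen 9 (rule 124): 01111111
Gen 10 (rule 75): 11000001
Gen 11 (rule 149): 00111101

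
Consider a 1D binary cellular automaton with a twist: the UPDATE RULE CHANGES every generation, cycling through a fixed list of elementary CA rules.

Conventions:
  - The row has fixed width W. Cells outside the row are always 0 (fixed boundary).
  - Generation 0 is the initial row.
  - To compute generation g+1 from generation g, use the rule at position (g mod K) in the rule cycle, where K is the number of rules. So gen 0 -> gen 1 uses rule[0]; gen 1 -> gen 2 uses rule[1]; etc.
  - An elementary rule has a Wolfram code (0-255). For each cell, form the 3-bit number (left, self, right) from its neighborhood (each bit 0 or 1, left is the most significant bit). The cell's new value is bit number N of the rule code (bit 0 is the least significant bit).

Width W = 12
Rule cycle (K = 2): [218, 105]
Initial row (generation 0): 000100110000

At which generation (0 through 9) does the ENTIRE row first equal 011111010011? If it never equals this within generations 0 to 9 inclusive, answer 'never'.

Gen 0: 000100110000
Gen 1 (rule 218): 001011111000
Gen 2 (rule 105): 100110001011
Gen 3 (rule 218): 011111010011
Gen 4 (rule 105): 010001100011
Gen 5 (rule 218): 101011110111
Gen 6 (rule 105): 010110011101
Gen 7 (rule 218): 100111111100
Gen 8 (rule 105): 000100000101
Gen 9 (rule 218): 001010001000

Answer: 3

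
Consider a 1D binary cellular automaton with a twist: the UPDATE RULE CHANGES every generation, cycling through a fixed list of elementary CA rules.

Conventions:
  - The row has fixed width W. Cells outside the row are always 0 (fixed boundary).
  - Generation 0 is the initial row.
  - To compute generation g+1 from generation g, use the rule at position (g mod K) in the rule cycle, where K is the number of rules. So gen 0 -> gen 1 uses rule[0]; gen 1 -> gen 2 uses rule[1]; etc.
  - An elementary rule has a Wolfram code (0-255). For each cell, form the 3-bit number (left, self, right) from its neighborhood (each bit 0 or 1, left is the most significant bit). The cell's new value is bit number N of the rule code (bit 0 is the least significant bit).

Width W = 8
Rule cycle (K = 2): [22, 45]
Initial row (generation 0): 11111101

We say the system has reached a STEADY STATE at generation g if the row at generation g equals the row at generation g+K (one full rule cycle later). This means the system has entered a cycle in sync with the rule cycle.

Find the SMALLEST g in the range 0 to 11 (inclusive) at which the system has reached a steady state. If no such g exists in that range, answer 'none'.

Answer: 0

Derivation:
Gen 0: 11111101
Gen 1 (rule 22): 00000001
Gen 2 (rule 45): 11111101
Gen 3 (rule 22): 00000001
Gen 4 (rule 45): 11111101
Gen 5 (rule 22): 00000001
Gen 6 (rule 45): 11111101
Gen 7 (rule 22): 00000001
Gen 8 (rule 45): 11111101
Gen 9 (rule 22): 00000001
Gen 10 (rule 45): 11111101
Gen 11 (rule 22): 00000001
Gen 12 (rule 45): 11111101
Gen 13 (rule 22): 00000001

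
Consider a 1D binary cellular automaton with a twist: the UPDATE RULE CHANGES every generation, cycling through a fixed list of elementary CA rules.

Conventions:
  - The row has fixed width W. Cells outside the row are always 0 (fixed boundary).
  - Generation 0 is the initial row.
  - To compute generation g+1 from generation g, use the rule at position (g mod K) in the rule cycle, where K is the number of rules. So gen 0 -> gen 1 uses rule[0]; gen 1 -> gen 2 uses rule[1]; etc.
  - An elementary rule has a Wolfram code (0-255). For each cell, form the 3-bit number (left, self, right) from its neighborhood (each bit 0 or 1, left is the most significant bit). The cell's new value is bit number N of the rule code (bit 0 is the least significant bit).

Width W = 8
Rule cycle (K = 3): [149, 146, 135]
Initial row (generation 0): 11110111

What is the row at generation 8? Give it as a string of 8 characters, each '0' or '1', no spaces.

Answer: 00000000

Derivation:
Gen 0: 11110111
Gen 1 (rule 149): 01100010
Gen 2 (rule 146): 10010101
Gen 3 (rule 135): 10110101
Gen 4 (rule 149): 10000101
Gen 5 (rule 146): 01001000
Gen 6 (rule 135): 11011011
Gen 7 (rule 149): 00000000
Gen 8 (rule 146): 00000000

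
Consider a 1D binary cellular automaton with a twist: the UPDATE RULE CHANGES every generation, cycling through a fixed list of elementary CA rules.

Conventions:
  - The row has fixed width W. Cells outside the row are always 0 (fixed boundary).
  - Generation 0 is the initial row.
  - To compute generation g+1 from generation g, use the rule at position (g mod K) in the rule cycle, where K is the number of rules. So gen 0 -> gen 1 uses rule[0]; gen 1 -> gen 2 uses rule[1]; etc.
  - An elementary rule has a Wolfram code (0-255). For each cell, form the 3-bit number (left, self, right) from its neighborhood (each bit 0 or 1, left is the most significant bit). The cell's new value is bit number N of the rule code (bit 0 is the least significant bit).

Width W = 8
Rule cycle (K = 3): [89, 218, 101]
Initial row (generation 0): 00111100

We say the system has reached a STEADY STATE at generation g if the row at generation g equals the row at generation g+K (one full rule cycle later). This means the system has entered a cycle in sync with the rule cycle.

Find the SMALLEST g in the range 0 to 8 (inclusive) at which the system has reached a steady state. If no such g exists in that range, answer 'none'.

Answer: 5

Derivation:
Gen 0: 00111100
Gen 1 (rule 89): 10100111
Gen 2 (rule 218): 00011111
Gen 3 (rule 101): 11000001
Gen 4 (rule 89): 11111100
Gen 5 (rule 218): 11111110
Gen 6 (rule 101): 00000010
Gen 7 (rule 89): 11111001
Gen 8 (rule 218): 11111110
Gen 9 (rule 101): 00000010
Gen 10 (rule 89): 11111001
Gen 11 (rule 218): 11111110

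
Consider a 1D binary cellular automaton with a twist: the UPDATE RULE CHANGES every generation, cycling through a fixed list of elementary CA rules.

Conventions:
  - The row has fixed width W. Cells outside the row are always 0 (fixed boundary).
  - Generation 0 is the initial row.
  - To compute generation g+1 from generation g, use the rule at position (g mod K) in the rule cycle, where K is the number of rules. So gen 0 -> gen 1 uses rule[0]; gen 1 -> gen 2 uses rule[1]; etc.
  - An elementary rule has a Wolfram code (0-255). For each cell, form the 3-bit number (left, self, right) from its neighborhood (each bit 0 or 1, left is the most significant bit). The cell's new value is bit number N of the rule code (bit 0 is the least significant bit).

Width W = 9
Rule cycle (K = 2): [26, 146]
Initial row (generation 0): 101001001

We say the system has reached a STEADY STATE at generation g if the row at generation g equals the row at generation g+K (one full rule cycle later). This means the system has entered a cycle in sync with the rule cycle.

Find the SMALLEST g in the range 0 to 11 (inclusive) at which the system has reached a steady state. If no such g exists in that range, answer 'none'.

Gen 0: 101001001
Gen 1 (rule 26): 000110110
Gen 2 (rule 146): 001000001
Gen 3 (rule 26): 010100010
Gen 4 (rule 146): 100010101
Gen 5 (rule 26): 010100000
Gen 6 (rule 146): 100010000
Gen 7 (rule 26): 010101000
Gen 8 (rule 146): 100000100
Gen 9 (rule 26): 010001010
Gen 10 (rule 146): 101010001
Gen 11 (rule 26): 000001010
Gen 12 (rule 146): 000010001
Gen 13 (rule 26): 000101010

Answer: none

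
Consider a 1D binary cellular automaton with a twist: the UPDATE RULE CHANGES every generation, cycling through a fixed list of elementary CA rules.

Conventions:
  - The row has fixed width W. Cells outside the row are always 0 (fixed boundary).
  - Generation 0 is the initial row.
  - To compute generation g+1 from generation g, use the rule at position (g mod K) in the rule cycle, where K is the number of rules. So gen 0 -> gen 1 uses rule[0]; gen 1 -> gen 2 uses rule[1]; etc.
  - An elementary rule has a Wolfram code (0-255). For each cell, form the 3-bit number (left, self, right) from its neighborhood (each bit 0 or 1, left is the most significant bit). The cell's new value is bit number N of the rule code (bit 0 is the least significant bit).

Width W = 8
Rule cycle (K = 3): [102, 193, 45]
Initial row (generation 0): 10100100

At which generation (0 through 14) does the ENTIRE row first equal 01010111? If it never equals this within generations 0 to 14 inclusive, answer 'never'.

Answer: never

Derivation:
Gen 0: 10100100
Gen 1 (rule 102): 11101100
Gen 2 (rule 193): 01100101
Gen 3 (rule 45): 01000111
Gen 4 (rule 102): 11001001
Gen 5 (rule 193): 01000000
Gen 6 (rule 45): 01011111
Gen 7 (rule 102): 11100001
Gen 8 (rule 193): 01101100
Gen 9 (rule 45): 01011001
Gen 10 (rule 102): 11101011
Gen 11 (rule 193): 01100001
Gen 12 (rule 45): 01001101
Gen 13 (rule 102): 11010111
Gen 14 (rule 193): 01000011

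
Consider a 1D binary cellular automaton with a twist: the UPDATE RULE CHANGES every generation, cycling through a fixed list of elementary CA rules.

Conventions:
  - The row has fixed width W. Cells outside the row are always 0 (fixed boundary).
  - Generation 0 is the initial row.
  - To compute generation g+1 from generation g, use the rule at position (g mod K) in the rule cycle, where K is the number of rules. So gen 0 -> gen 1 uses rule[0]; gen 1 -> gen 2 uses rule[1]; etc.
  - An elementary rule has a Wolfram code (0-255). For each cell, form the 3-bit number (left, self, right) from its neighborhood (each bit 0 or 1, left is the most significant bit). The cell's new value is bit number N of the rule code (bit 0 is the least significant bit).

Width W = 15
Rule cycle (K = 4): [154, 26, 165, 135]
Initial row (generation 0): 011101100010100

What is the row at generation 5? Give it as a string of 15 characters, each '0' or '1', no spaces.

Gen 0: 011101100010100
Gen 1 (rule 154): 111001010100010
Gen 2 (rule 26): 100110000010101
Gen 3 (rule 165): 100000111011111
Gen 4 (rule 135): 101111010001110
Gen 5 (rule 154): 001110001011101

Answer: 001110001011101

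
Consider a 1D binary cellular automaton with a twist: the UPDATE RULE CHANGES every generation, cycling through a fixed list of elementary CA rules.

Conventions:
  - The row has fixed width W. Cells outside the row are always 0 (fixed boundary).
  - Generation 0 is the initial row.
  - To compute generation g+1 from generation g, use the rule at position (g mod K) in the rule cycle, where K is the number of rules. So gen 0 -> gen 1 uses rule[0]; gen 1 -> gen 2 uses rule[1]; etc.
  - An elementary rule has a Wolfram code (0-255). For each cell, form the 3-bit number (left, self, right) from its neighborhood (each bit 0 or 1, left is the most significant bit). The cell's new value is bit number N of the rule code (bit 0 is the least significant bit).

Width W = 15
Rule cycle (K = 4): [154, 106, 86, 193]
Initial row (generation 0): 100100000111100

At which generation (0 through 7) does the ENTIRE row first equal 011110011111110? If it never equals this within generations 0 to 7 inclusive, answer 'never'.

Answer: 6

Derivation:
Gen 0: 100100000111100
Gen 1 (rule 154): 011010001111010
Gen 2 (rule 106): 111100011001100
Gen 3 (rule 86): 000110101110110
Gen 4 (rule 193): 110010000110010
Gen 5 (rule 154): 101101001101101
Gen 6 (rule 106): 011110011111110
Gen 7 (rule 86): 100011100000011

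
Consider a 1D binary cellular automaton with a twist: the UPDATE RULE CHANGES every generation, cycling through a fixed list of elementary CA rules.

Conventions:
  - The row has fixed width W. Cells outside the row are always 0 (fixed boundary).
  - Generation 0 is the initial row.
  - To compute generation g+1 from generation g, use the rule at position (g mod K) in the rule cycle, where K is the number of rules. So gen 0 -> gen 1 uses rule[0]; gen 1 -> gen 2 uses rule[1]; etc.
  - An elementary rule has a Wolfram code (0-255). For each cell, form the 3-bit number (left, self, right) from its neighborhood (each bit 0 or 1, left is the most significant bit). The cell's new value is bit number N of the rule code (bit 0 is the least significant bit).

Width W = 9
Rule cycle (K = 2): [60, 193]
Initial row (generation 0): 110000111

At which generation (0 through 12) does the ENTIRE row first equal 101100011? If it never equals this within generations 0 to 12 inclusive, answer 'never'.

Gen 0: 110000111
Gen 1 (rule 60): 101000100
Gen 2 (rule 193): 000010001
Gen 3 (rule 60): 000011001
Gen 4 (rule 193): 111001000
Gen 5 (rule 60): 100101100
Gen 6 (rule 193): 000000101
Gen 7 (rule 60): 000000111
Gen 8 (rule 193): 111110011
Gen 9 (rule 60): 100001010
Gen 10 (rule 193): 001100000
Gen 11 (rule 60): 001010000
Gen 12 (rule 193): 100000111

Answer: never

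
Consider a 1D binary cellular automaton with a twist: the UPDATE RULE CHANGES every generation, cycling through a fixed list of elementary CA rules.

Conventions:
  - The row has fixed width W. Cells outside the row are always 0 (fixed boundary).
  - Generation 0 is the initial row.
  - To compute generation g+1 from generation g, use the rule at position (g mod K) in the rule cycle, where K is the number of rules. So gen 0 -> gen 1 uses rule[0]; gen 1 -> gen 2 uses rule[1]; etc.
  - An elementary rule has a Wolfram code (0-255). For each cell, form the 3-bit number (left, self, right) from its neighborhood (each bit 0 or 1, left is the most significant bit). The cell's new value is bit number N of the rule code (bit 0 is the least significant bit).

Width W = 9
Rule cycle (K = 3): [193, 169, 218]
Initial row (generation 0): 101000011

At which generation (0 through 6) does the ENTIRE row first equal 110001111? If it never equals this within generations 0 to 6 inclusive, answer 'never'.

Gen 0: 101000011
Gen 1 (rule 193): 000011001
Gen 2 (rule 169): 111010000
Gen 3 (rule 218): 111001000
Gen 4 (rule 193): 011000011
Gen 5 (rule 169): 010011010
Gen 6 (rule 218): 101111001

Answer: never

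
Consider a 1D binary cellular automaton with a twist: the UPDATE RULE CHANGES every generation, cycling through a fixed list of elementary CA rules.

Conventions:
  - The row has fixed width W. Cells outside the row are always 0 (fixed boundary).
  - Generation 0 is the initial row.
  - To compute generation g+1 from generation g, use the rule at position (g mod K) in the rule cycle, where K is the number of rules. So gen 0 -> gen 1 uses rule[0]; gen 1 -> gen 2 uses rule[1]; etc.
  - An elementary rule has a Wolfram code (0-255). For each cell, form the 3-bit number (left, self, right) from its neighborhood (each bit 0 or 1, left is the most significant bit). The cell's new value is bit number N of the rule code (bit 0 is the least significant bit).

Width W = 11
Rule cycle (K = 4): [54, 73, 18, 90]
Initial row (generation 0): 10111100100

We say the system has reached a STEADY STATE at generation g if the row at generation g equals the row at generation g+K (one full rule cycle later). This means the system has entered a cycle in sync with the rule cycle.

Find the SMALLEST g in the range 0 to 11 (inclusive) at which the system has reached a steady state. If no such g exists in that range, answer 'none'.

Answer: 11

Derivation:
Gen 0: 10111100100
Gen 1 (rule 54): 11000011110
Gen 2 (rule 73): 11011010010
Gen 3 (rule 18): 00000001101
Gen 4 (rule 90): 00000011100
Gen 5 (rule 54): 00000100010
Gen 6 (rule 73): 11110001000
Gen 7 (rule 18): 00001010100
Gen 8 (rule 90): 00010000010
Gen 9 (rule 54): 00111000111
Gen 10 (rule 73): 10101010101
Gen 11 (rule 18): 00000000000
Gen 12 (rule 90): 00000000000
Gen 13 (rule 54): 00000000000
Gen 14 (rule 73): 11111111111
Gen 15 (rule 18): 00000000000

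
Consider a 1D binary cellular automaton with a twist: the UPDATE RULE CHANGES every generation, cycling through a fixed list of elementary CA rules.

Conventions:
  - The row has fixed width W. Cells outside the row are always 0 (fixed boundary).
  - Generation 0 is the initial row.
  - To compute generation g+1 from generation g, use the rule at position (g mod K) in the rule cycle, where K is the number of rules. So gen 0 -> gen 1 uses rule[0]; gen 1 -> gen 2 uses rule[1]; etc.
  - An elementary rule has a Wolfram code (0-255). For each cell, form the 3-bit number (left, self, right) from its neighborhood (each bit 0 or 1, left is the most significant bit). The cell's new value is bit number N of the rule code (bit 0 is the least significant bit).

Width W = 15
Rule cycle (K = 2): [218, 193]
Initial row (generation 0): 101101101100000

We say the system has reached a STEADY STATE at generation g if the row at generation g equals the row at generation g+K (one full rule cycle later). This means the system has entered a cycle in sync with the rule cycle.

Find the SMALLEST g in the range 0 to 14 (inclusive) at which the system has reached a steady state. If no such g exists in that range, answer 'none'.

Answer: 13

Derivation:
Gen 0: 101101101100000
Gen 1 (rule 218): 001101101110000
Gen 2 (rule 193): 100100100110111
Gen 3 (rule 218): 011011011110111
Gen 4 (rule 193): 001001001110011
Gen 5 (rule 218): 010110111111111
Gen 6 (rule 193): 000010011111111
Gen 7 (rule 218): 000101111111111
Gen 8 (rule 193): 110000111111111
Gen 9 (rule 218): 111001111111111
Gen 10 (rule 193): 011000111111111
Gen 11 (rule 218): 111101111111111
Gen 12 (rule 193): 011100111111111
Gen 13 (rule 218): 111111111111111
Gen 14 (rule 193): 011111111111111
Gen 15 (rule 218): 111111111111111
Gen 16 (rule 193): 011111111111111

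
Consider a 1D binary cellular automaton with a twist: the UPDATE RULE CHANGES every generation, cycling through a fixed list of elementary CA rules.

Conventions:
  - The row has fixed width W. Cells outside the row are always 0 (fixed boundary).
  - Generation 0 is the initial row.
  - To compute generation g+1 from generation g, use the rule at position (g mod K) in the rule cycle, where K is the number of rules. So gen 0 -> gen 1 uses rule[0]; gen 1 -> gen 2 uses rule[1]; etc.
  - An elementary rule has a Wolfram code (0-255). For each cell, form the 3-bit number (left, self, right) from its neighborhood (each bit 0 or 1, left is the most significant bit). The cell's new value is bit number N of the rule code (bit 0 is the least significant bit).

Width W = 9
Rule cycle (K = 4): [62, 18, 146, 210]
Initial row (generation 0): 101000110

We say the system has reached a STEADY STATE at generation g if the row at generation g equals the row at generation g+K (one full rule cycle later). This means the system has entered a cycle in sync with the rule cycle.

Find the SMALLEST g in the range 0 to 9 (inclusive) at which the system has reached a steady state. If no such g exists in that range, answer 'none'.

Gen 0: 101000110
Gen 1 (rule 62): 111101101
Gen 2 (rule 18): 000000000
Gen 3 (rule 146): 000000000
Gen 4 (rule 210): 000000000
Gen 5 (rule 62): 000000000
Gen 6 (rule 18): 000000000
Gen 7 (rule 146): 000000000
Gen 8 (rule 210): 000000000
Gen 9 (rule 62): 000000000
Gen 10 (rule 18): 000000000
Gen 11 (rule 146): 000000000
Gen 12 (rule 210): 000000000
Gen 13 (rule 62): 000000000

Answer: 2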